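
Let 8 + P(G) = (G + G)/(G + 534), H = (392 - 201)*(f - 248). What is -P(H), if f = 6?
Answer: 68265/11422 ≈ 5.9766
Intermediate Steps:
H = -46222 (H = (392 - 201)*(6 - 248) = 191*(-242) = -46222)
P(G) = -8 + 2*G/(534 + G) (P(G) = -8 + (G + G)/(G + 534) = -8 + (2*G)/(534 + G) = -8 + 2*G/(534 + G))
-P(H) = -6*(-712 - 1*(-46222))/(534 - 46222) = -6*(-712 + 46222)/(-45688) = -6*(-1)*45510/45688 = -1*(-68265/11422) = 68265/11422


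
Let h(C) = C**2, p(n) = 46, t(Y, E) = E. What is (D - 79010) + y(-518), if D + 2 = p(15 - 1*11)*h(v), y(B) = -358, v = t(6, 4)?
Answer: -78634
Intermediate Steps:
v = 4
D = 734 (D = -2 + 46*4**2 = -2 + 46*16 = -2 + 736 = 734)
(D - 79010) + y(-518) = (734 - 79010) - 358 = -78276 - 358 = -78634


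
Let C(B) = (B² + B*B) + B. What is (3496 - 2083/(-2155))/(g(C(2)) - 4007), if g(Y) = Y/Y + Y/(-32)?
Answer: -120575408/138137655 ≈ -0.87286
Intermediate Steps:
C(B) = B + 2*B² (C(B) = (B² + B²) + B = 2*B² + B = B + 2*B²)
g(Y) = 1 - Y/32 (g(Y) = 1 + Y*(-1/32) = 1 - Y/32)
(3496 - 2083/(-2155))/(g(C(2)) - 4007) = (3496 - 2083/(-2155))/((1 - (1 + 2*2)/16) - 4007) = (3496 - 2083*(-1/2155))/((1 - (1 + 4)/16) - 4007) = (3496 + 2083/2155)/((1 - 5/16) - 4007) = 7535963/(2155*((1 - 1/32*10) - 4007)) = 7535963/(2155*((1 - 5/16) - 4007)) = 7535963/(2155*(11/16 - 4007)) = 7535963/(2155*(-64101/16)) = (7535963/2155)*(-16/64101) = -120575408/138137655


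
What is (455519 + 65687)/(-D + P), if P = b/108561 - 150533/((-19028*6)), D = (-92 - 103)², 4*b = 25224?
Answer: -2153309121603696/157090699424593 ≈ -13.707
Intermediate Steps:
b = 6306 (b = (¼)*25224 = 6306)
D = 38025 (D = (-195)² = 38025)
P = 5687318807/4131397416 (P = 6306/108561 - 150533/((-19028*6)) = 6306*(1/108561) - 150533/(-114168) = 2102/36187 - 150533*(-1/114168) = 2102/36187 + 150533/114168 = 5687318807/4131397416 ≈ 1.3766)
(455519 + 65687)/(-D + P) = (455519 + 65687)/(-1*38025 + 5687318807/4131397416) = 521206/(-38025 + 5687318807/4131397416) = 521206/(-157090699424593/4131397416) = 521206*(-4131397416/157090699424593) = -2153309121603696/157090699424593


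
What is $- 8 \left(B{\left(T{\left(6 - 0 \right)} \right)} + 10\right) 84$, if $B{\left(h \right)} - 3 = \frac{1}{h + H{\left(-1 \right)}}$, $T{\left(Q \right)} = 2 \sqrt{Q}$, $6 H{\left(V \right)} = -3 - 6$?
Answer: $- \frac{254688}{29} - \frac{1792 \sqrt{6}}{29} \approx -8933.7$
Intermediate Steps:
$H{\left(V \right)} = - \frac{3}{2}$ ($H{\left(V \right)} = \frac{-3 - 6}{6} = \frac{1}{6} \left(-9\right) = - \frac{3}{2}$)
$B{\left(h \right)} = 3 + \frac{1}{- \frac{3}{2} + h}$ ($B{\left(h \right)} = 3 + \frac{1}{h - \frac{3}{2}} = 3 + \frac{1}{- \frac{3}{2} + h}$)
$- 8 \left(B{\left(T{\left(6 - 0 \right)} \right)} + 10\right) 84 = - 8 \left(\frac{-7 + 6 \cdot 2 \sqrt{6 - 0}}{-3 + 2 \cdot 2 \sqrt{6 - 0}} + 10\right) 84 = - 8 \left(\frac{-7 + 6 \cdot 2 \sqrt{6 + 0}}{-3 + 2 \cdot 2 \sqrt{6 + 0}} + 10\right) 84 = - 8 \left(\frac{-7 + 6 \cdot 2 \sqrt{6}}{-3 + 2 \cdot 2 \sqrt{6}} + 10\right) 84 = - 8 \left(\frac{-7 + 12 \sqrt{6}}{-3 + 4 \sqrt{6}} + 10\right) 84 = - 8 \left(10 + \frac{-7 + 12 \sqrt{6}}{-3 + 4 \sqrt{6}}\right) 84 = \left(-80 - \frac{8 \left(-7 + 12 \sqrt{6}\right)}{-3 + 4 \sqrt{6}}\right) 84 = -6720 - \frac{672 \left(-7 + 12 \sqrt{6}\right)}{-3 + 4 \sqrt{6}}$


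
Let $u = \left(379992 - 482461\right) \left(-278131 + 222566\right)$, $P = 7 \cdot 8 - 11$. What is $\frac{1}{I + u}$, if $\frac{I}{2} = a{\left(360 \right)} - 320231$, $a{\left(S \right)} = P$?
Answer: $\frac{1}{5693049613} \approx 1.7565 \cdot 10^{-10}$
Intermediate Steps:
$P = 45$ ($P = 56 - 11 = 45$)
$a{\left(S \right)} = 45$
$I = -640372$ ($I = 2 \left(45 - 320231\right) = 2 \left(-320186\right) = -640372$)
$u = 5693689985$ ($u = \left(-102469\right) \left(-55565\right) = 5693689985$)
$\frac{1}{I + u} = \frac{1}{-640372 + 5693689985} = \frac{1}{5693049613}$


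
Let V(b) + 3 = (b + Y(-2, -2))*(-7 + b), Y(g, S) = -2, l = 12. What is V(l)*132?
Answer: 6204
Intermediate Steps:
V(b) = -3 + (-7 + b)*(-2 + b) (V(b) = -3 + (b - 2)*(-7 + b) = -3 + (-2 + b)*(-7 + b) = -3 + (-7 + b)*(-2 + b))
V(l)*132 = (11 + 12² - 9*12)*132 = (11 + 144 - 108)*132 = 47*132 = 6204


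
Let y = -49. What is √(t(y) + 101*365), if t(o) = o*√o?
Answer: √(36865 - 343*I) ≈ 192.0 - 0.8932*I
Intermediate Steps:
t(o) = o^(3/2)
√(t(y) + 101*365) = √((-49)^(3/2) + 101*365) = √(-343*I + 36865) = √(36865 - 343*I)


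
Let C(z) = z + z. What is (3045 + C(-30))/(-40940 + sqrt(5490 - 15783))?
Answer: -122205900/1676093893 - 2985*I*sqrt(10293)/1676093893 ≈ -0.072911 - 0.00018068*I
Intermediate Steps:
C(z) = 2*z
(3045 + C(-30))/(-40940 + sqrt(5490 - 15783)) = (3045 + 2*(-30))/(-40940 + sqrt(5490 - 15783)) = (3045 - 60)/(-40940 + sqrt(-10293)) = 2985/(-40940 + I*sqrt(10293))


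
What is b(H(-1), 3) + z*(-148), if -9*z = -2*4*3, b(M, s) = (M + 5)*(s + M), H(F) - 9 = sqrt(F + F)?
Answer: -686/3 + 26*I*sqrt(2) ≈ -228.67 + 36.77*I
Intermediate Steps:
H(F) = 9 + sqrt(2)*sqrt(F) (H(F) = 9 + sqrt(F + F) = 9 + sqrt(2*F) = 9 + sqrt(2)*sqrt(F))
b(M, s) = (5 + M)*(M + s)
z = 8/3 (z = -(-2*4)*3/9 = -(-8)*3/9 = -1/9*(-24) = 8/3 ≈ 2.6667)
b(H(-1), 3) + z*(-148) = ((9 + sqrt(2)*sqrt(-1))**2 + 5*(9 + sqrt(2)*sqrt(-1)) + 5*3 + (9 + sqrt(2)*sqrt(-1))*3) + (8/3)*(-148) = ((9 + sqrt(2)*I)**2 + 5*(9 + sqrt(2)*I) + 15 + (9 + sqrt(2)*I)*3) - 1184/3 = ((9 + I*sqrt(2))**2 + 5*(9 + I*sqrt(2)) + 15 + (9 + I*sqrt(2))*3) - 1184/3 = ((9 + I*sqrt(2))**2 + (45 + 5*I*sqrt(2)) + 15 + (27 + 3*I*sqrt(2))) - 1184/3 = (87 + (9 + I*sqrt(2))**2 + 8*I*sqrt(2)) - 1184/3 = -923/3 + (9 + I*sqrt(2))**2 + 8*I*sqrt(2)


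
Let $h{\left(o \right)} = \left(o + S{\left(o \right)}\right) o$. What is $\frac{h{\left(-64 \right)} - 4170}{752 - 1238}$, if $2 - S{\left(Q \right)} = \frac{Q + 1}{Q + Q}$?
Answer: $\frac{341}{972} \approx 0.35082$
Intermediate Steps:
$S{\left(Q \right)} = 2 - \frac{1 + Q}{2 Q}$ ($S{\left(Q \right)} = 2 - \frac{Q + 1}{Q + Q} = 2 - \frac{1 + Q}{2 Q}$)
$h{\left(o \right)} = o \left(o + \frac{-1 + 3 o}{2 o}\right)$ ($h{\left(o \right)} = \left(o + \frac{-1 + 3 o}{2 o}\right) o = o \left(o + \frac{-1 + 3 o}{2 o}\right)$)
$\frac{h{\left(-64 \right)} - 4170}{752 - 1238} = \frac{\left(- \frac{1}{2} + \left(-64\right)^{2} + \frac{3}{2} \left(-64\right)\right) - 4170}{752 - 1238} = \frac{\left(- \frac{1}{2} + 4096 - 96\right) - 4170}{-486} = \left(\frac{7999}{2} - 4170\right) \left(- \frac{1}{486}\right) = \left(- \frac{341}{2}\right) \left(- \frac{1}{486}\right) = \frac{341}{972}$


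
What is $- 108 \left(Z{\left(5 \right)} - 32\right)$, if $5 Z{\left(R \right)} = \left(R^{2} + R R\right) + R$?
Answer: $2268$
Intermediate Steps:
$Z{\left(R \right)} = \frac{R}{5} + \frac{2 R^{2}}{5}$ ($Z{\left(R \right)} = \frac{\left(R^{2} + R R\right) + R}{5} = \frac{\left(R^{2} + R^{2}\right) + R}{5} = \frac{2 R^{2} + R}{5} = \frac{R + 2 R^{2}}{5} = \frac{R}{5} + \frac{2 R^{2}}{5}$)
$- 108 \left(Z{\left(5 \right)} - 32\right) = - 108 \left(\frac{1}{5} \cdot 5 \left(1 + 2 \cdot 5\right) - 32\right) = - 108 \left(\frac{1}{5} \cdot 5 \left(1 + 10\right) - 32\right) = - 108 \left(\frac{1}{5} \cdot 5 \cdot 11 - 32\right) = - 108 \left(11 - 32\right) = \left(-108\right) \left(-21\right) = 2268$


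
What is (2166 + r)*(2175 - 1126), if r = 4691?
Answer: 7192993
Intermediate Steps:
(2166 + r)*(2175 - 1126) = (2166 + 4691)*(2175 - 1126) = 6857*1049 = 7192993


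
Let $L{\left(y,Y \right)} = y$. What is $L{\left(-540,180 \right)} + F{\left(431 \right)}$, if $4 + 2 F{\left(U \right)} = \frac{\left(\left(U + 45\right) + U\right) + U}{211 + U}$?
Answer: $- \frac{115765}{214} \approx -540.96$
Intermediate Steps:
$F{\left(U \right)} = -2 + \frac{45 + 3 U}{2 \left(211 + U\right)}$ ($F{\left(U \right)} = -2 + \frac{\left(\left(\left(U + 45\right) + U\right) + U\right) \frac{1}{211 + U}}{2} = -2 + \frac{\left(\left(\left(45 + U\right) + U\right) + U\right) \frac{1}{211 + U}}{2} = -2 + \frac{\left(\left(45 + 2 U\right) + U\right) \frac{1}{211 + U}}{2} = -2 + \frac{\left(45 + 3 U\right) \frac{1}{211 + U}}{2} = -2 + \frac{\frac{1}{211 + U} \left(45 + 3 U\right)}{2} = -2 + \frac{45 + 3 U}{2 \left(211 + U\right)}$)
$L{\left(-540,180 \right)} + F{\left(431 \right)} = -540 + \frac{-799 - 431}{2 \left(211 + 431\right)} = -540 + \frac{-799 - 431}{2 \cdot 642} = -540 + \frac{1}{2} \cdot \frac{1}{642} \left(-1230\right) = -540 - \frac{205}{214} = - \frac{115765}{214}$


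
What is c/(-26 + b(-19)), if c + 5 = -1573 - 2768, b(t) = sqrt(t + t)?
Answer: 56498/357 + 2173*I*sqrt(38)/357 ≈ 158.26 + 37.522*I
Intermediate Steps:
b(t) = sqrt(2)*sqrt(t) (b(t) = sqrt(2*t) = sqrt(2)*sqrt(t))
c = -4346 (c = -5 + (-1573 - 2768) = -5 - 4341 = -4346)
c/(-26 + b(-19)) = -4346/(-26 + sqrt(2)*sqrt(-19)) = -4346/(-26 + sqrt(2)*(I*sqrt(19))) = -4346/(-26 + I*sqrt(38))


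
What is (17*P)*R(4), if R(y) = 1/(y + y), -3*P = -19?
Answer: 323/24 ≈ 13.458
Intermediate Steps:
P = 19/3 (P = -⅓*(-19) = 19/3 ≈ 6.3333)
R(y) = 1/(2*y)
(17*P)*R(4) = (17*(19/3))*((½)/4) = 323*((½)*(¼))/3 = (323/3)*(⅛) = 323/24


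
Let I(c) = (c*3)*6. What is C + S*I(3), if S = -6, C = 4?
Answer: -320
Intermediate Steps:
I(c) = 18*c (I(c) = (3*c)*6 = 18*c)
C + S*I(3) = 4 - 108*3 = 4 - 6*54 = 4 - 324 = -320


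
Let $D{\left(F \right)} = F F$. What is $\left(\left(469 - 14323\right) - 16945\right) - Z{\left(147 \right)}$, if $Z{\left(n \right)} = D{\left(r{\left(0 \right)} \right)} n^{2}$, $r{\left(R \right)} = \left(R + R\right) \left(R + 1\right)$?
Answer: $-30799$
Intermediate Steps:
$r{\left(R \right)} = 2 R \left(1 + R\right)$
$D{\left(F \right)} = F^{2}$
$Z{\left(n \right)} = 0$ ($Z{\left(n \right)} = \left(2 \cdot 0 \left(1 + 0\right)\right)^{2} n^{2} = \left(2 \cdot 0 \cdot 1\right)^{2} n^{2} = 0^{2} n^{2} = 0 n^{2} = 0$)
$\left(\left(469 - 14323\right) - 16945\right) - Z{\left(147 \right)} = \left(\left(469 - 14323\right) - 16945\right) - 0 = \left(-13854 - 16945\right) + 0 = -30799 + 0 = -30799$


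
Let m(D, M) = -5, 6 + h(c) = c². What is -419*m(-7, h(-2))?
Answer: 2095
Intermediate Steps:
h(c) = -6 + c²
-419*m(-7, h(-2)) = -419*(-5) = 2095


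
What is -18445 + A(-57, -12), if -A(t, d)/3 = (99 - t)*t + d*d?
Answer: 7799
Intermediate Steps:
A(t, d) = -3*d**2 - 3*t*(99 - t) (A(t, d) = -3*((99 - t)*t + d*d) = -3*(t*(99 - t) + d**2) = -3*(d**2 + t*(99 - t)) = -3*d**2 - 3*t*(99 - t))
-18445 + A(-57, -12) = -18445 + (-297*(-57) - 3*(-12)**2 + 3*(-57)**2) = -18445 + (16929 - 3*144 + 3*3249) = -18445 + (16929 - 432 + 9747) = -18445 + 26244 = 7799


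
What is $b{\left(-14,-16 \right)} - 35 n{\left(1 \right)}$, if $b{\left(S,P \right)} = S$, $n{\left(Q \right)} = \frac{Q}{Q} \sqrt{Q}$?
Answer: $-49$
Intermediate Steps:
$n{\left(Q \right)} = \sqrt{Q}$ ($n{\left(Q \right)} = 1 \sqrt{Q} = \sqrt{Q}$)
$b{\left(-14,-16 \right)} - 35 n{\left(1 \right)} = -14 - 35 \sqrt{1} = -14 - 35 = -49$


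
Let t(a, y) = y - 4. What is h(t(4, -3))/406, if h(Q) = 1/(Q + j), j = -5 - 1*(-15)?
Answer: 1/1218 ≈ 0.00082102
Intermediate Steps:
t(a, y) = -4 + y
j = 10 (j = -5 + 15 = 10)
h(Q) = 1/(10 + Q) (h(Q) = 1/(Q + 10) = 1/(10 + Q))
h(t(4, -3))/406 = 1/((10 + (-4 - 3))*406) = (1/406)/(10 - 7) = (1/406)/3 = (⅓)*(1/406) = 1/1218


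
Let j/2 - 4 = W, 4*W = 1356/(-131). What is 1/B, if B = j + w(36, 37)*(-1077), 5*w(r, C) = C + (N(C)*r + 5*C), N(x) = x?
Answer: -655/219247348 ≈ -2.9875e-6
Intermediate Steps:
W = -339/131 (W = (1356/(-131))/4 = (1356*(-1/131))/4 = (1/4)*(-1356/131) = -339/131 ≈ -2.5878)
w(r, C) = 6*C/5 + C*r/5 (w(r, C) = (C + (C*r + 5*C))/5 = (C + (5*C + C*r))/5 = (6*C + C*r)/5 = 6*C/5 + C*r/5)
j = 370/131 (j = 8 + 2*(-339/131) = 8 - 678/131 = 370/131 ≈ 2.8244)
B = -219247348/655 (B = 370/131 + ((1/5)*37*(6 + 36))*(-1077) = 370/131 + ((1/5)*37*42)*(-1077) = 370/131 + (1554/5)*(-1077) = 370/131 - 1673658/5 = -219247348/655 ≈ -3.3473e+5)
1/B = 1/(-219247348/655) = -655/219247348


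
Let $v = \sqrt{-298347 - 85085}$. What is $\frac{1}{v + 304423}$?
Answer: $\frac{43489}{13239106623} - \frac{2 i \sqrt{95858}}{92673746361} \approx 3.2849 \cdot 10^{-6} - 6.6817 \cdot 10^{-9} i$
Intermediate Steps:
$v = 2 i \sqrt{95858}$ ($v = \sqrt{-298347 - 85085} = \sqrt{-383432} = 2 i \sqrt{95858} \approx 619.22 i$)
$\frac{1}{v + 304423} = \frac{1}{2 i \sqrt{95858} + 304423} = \frac{1}{304423 + 2 i \sqrt{95858}}$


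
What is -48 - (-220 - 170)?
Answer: 342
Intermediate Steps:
-48 - (-220 - 170) = -48 - 1*(-390) = -48 + 390 = 342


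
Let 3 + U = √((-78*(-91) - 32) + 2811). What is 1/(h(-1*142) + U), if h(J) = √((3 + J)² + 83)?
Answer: 1/(-3 + √9877 + 42*√11) ≈ 0.0042430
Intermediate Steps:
U = -3 + √9877 (U = -3 + √((-78*(-91) - 32) + 2811) = -3 + √((7098 - 32) + 2811) = -3 + √(7066 + 2811) = -3 + √9877 ≈ 96.383)
h(J) = √(83 + (3 + J)²)
1/(h(-1*142) + U) = 1/(√(83 + (3 - 1*142)²) + (-3 + √9877)) = 1/(√(83 + (3 - 142)²) + (-3 + √9877)) = 1/(√(83 + (-139)²) + (-3 + √9877)) = 1/(√(83 + 19321) + (-3 + √9877)) = 1/(√19404 + (-3 + √9877)) = 1/(42*√11 + (-3 + √9877)) = 1/(-3 + √9877 + 42*√11)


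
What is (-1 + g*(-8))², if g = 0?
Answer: 1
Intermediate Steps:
(-1 + g*(-8))² = (-1 + 0*(-8))² = (-1 + 0)² = (-1)² = 1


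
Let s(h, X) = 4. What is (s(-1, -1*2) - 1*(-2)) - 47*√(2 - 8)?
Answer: 6 - 47*I*√6 ≈ 6.0 - 115.13*I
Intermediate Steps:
(s(-1, -1*2) - 1*(-2)) - 47*√(2 - 8) = (4 - 1*(-2)) - 47*√(2 - 8) = (4 + 2) - 47*I*√6 = 6 - 47*I*√6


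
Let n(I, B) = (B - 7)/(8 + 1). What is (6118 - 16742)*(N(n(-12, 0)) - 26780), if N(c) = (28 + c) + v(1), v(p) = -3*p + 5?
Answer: 2557802368/9 ≈ 2.8420e+8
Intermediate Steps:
v(p) = 5 - 3*p
n(I, B) = -7/9 + B/9 (n(I, B) = (-7 + B)/9 = (-7 + B)*(⅑) = -7/9 + B/9)
N(c) = 30 + c (N(c) = (28 + c) + (5 - 3*1) = (28 + c) + (5 - 3) = (28 + c) + 2 = 30 + c)
(6118 - 16742)*(N(n(-12, 0)) - 26780) = (6118 - 16742)*((30 + (-7/9 + (⅑)*0)) - 26780) = -10624*((30 + (-7/9 + 0)) - 26780) = -10624*((30 - 7/9) - 26780) = -10624*(263/9 - 26780) = -10624*(-240757/9) = 2557802368/9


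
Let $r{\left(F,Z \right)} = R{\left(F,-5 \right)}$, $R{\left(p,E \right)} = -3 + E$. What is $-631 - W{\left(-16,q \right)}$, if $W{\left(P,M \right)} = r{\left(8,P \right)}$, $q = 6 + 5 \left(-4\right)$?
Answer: $-623$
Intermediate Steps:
$q = -14$ ($q = 6 - 20 = -14$)
$r{\left(F,Z \right)} = -8$ ($r{\left(F,Z \right)} = -3 - 5 = -8$)
$W{\left(P,M \right)} = -8$
$-631 - W{\left(-16,q \right)} = -631 - -8 = -631 + 8 = -623$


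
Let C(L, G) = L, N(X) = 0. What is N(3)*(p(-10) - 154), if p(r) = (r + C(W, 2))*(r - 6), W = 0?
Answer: 0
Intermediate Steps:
p(r) = r*(-6 + r) (p(r) = (r + 0)*(r - 6) = r*(-6 + r))
N(3)*(p(-10) - 154) = 0*(-10*(-6 - 10) - 154) = 0*(-10*(-16) - 154) = 0*(160 - 154) = 0*6 = 0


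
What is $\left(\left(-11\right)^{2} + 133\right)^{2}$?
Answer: $64516$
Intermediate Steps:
$\left(\left(-11\right)^{2} + 133\right)^{2} = \left(121 + 133\right)^{2} = 254^{2} = 64516$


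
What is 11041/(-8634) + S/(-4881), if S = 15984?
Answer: -63965659/14047518 ≈ -4.5535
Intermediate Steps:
11041/(-8634) + S/(-4881) = 11041/(-8634) + 15984/(-4881) = 11041*(-1/8634) + 15984*(-1/4881) = -11041/8634 - 5328/1627 = -63965659/14047518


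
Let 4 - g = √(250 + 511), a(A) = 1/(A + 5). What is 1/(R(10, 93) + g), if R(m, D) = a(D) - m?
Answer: 57526/6964075 - 9604*√761/6964075 ≈ -0.029783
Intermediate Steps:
a(A) = 1/(5 + A)
R(m, D) = 1/(5 + D) - m
g = 4 - √761 (g = 4 - √(250 + 511) = 4 - √761 ≈ -23.586)
1/(R(10, 93) + g) = 1/((1 - 1*10*(5 + 93))/(5 + 93) + (4 - √761)) = 1/((1 - 1*10*98)/98 + (4 - √761)) = 1/((1 - 980)/98 + (4 - √761)) = 1/((1/98)*(-979) + (4 - √761)) = 1/(-979/98 + (4 - √761)) = 1/(-587/98 - √761)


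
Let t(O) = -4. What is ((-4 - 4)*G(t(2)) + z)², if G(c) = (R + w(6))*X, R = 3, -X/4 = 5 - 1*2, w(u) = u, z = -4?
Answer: 739600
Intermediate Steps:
X = -12 (X = -4*(5 - 1*2) = -4*(5 - 2) = -4*3 = -12)
G(c) = -108 (G(c) = (3 + 6)*(-12) = 9*(-12) = -108)
((-4 - 4)*G(t(2)) + z)² = ((-4 - 4)*(-108) - 4)² = (-8*(-108) - 4)² = (864 - 4)² = 860² = 739600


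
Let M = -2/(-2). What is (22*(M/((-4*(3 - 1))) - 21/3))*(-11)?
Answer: 6897/4 ≈ 1724.3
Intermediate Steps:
M = 1 (M = -2*(-1/2) = 1)
(22*(M/((-4*(3 - 1))) - 21/3))*(-11) = (22*(1/(-4*(3 - 1)) - 21/3))*(-11) = (22*(1/(-4*2) - 21*1/3))*(-11) = (22*(1/(-8) - 7))*(-11) = (22*(1*(-1/8) - 7))*(-11) = (22*(-1/8 - 7))*(-11) = (22*(-57/8))*(-11) = -627/4*(-11) = 6897/4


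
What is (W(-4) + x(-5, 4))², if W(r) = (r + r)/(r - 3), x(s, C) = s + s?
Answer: 3844/49 ≈ 78.449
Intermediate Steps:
x(s, C) = 2*s
W(r) = 2*r/(-3 + r) (W(r) = (2*r)/(-3 + r) = 2*r/(-3 + r))
(W(-4) + x(-5, 4))² = (2*(-4)/(-3 - 4) + 2*(-5))² = (2*(-4)/(-7) - 10)² = (2*(-4)*(-⅐) - 10)² = (8/7 - 10)² = (-62/7)² = 3844/49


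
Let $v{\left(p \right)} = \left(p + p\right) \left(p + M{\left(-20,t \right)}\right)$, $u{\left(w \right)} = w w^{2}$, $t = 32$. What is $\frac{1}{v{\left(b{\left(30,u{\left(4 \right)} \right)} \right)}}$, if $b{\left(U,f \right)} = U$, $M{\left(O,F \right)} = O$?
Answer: $\frac{1}{600} \approx 0.0016667$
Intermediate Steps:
$u{\left(w \right)} = w^{3}$
$v{\left(p \right)} = 2 p \left(-20 + p\right)$ ($v{\left(p \right)} = \left(p + p\right) \left(p - 20\right) = 2 p \left(-20 + p\right)$)
$\frac{1}{v{\left(b{\left(30,u{\left(4 \right)} \right)} \right)}} = \frac{1}{2 \cdot 30 \left(-20 + 30\right)} = \frac{1}{2 \cdot 30 \cdot 10} = \frac{1}{600}$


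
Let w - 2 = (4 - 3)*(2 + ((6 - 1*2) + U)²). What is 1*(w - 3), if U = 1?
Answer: 26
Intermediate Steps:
w = 29 (w = 2 + (4 - 3)*(2 + ((6 - 1*2) + 1)²) = 2 + 1*(2 + ((6 - 2) + 1)²) = 2 + 1*(2 + (4 + 1)²) = 2 + 1*(2 + 5²) = 2 + 1*(2 + 25) = 2 + 1*27 = 2 + 27 = 29)
1*(w - 3) = 1*(29 - 3) = 1*26 = 26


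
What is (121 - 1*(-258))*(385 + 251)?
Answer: 241044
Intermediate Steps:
(121 - 1*(-258))*(385 + 251) = (121 + 258)*636 = 379*636 = 241044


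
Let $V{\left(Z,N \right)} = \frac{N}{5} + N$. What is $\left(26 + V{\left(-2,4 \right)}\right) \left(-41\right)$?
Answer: $- \frac{6314}{5} \approx -1262.8$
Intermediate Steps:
$V{\left(Z,N \right)} = \frac{6 N}{5}$ ($V{\left(Z,N \right)} = \frac{N}{5} + N = \frac{6 N}{5}$)
$\left(26 + V{\left(-2,4 \right)}\right) \left(-41\right) = \left(26 + \frac{6}{5} \cdot 4\right) \left(-41\right) = \left(26 + \frac{24}{5}\right) \left(-41\right) = \frac{154}{5} \left(-41\right) = - \frac{6314}{5}$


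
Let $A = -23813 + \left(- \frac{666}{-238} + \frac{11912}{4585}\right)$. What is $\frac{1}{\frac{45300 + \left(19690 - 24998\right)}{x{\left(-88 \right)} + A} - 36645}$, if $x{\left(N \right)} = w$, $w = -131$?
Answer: $- \frac{1865894461}{68378819699785} \approx -2.7288 \cdot 10^{-5}$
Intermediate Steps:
$x{\left(N \right)} = -131$
$A = - \frac{1855683666}{77945}$ ($A = -23813 + \left(\left(-666\right) \left(- \frac{1}{238}\right) + 11912 \cdot \frac{1}{4585}\right) = -23813 + \left(\frac{333}{119} + \frac{11912}{4585}\right) = -23813 + \frac{420619}{77945} = - \frac{1855683666}{77945} \approx -23808.0$)
$\frac{1}{\frac{45300 + \left(19690 - 24998\right)}{x{\left(-88 \right)} + A} - 36645} = \frac{1}{\frac{45300 + \left(19690 - 24998\right)}{-131 - \frac{1855683666}{77945}} - 36645} = \frac{1}{\frac{45300 - 5308}{- \frac{1865894461}{77945}} - 36645} = \frac{1}{39992 \left(- \frac{77945}{1865894461}\right) - 36645} = \frac{1}{- \frac{3117176440}{1865894461} - 36645} = \frac{1}{- \frac{68378819699785}{1865894461}} = - \frac{1865894461}{68378819699785}$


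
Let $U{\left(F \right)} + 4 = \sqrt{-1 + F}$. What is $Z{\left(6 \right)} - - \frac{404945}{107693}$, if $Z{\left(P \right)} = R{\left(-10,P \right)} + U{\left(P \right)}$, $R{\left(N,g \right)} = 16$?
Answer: $\frac{1697261}{107693} + \sqrt{5} \approx 17.996$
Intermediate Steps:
$U{\left(F \right)} = -4 + \sqrt{-1 + F}$
$Z{\left(P \right)} = 12 + \sqrt{-1 + P}$ ($Z{\left(P \right)} = 16 + \left(-4 + \sqrt{-1 + P}\right) = 12 + \sqrt{-1 + P}$)
$Z{\left(6 \right)} - - \frac{404945}{107693} = \left(12 + \sqrt{-1 + 6}\right) - - \frac{404945}{107693} = \left(12 + \sqrt{5}\right) - \left(-404945\right) \frac{1}{107693} = \left(12 + \sqrt{5}\right) - - \frac{404945}{107693} = \left(12 + \sqrt{5}\right) + \frac{404945}{107693} = \frac{1697261}{107693} + \sqrt{5}$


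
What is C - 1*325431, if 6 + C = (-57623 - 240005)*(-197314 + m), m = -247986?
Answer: 132533422963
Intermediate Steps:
C = 132533748394 (C = -6 + (-57623 - 240005)*(-197314 - 247986) = -6 - 297628*(-445300) = -6 + 132533748400 = 132533748394)
C - 1*325431 = 132533748394 - 1*325431 = 132533748394 - 325431 = 132533422963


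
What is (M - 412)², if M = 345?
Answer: 4489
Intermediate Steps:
(M - 412)² = (345 - 412)² = (-67)² = 4489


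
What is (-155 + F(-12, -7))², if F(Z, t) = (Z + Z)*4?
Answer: 63001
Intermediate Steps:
F(Z, t) = 8*Z (F(Z, t) = (2*Z)*4 = 8*Z)
(-155 + F(-12, -7))² = (-155 + 8*(-12))² = (-155 - 96)² = (-251)² = 63001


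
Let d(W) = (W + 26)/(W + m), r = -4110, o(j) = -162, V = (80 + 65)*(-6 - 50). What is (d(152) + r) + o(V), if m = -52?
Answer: -213511/50 ≈ -4270.2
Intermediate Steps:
V = -8120 (V = 145*(-56) = -8120)
d(W) = (26 + W)/(-52 + W) (d(W) = (W + 26)/(W - 52) = (26 + W)/(-52 + W))
(d(152) + r) + o(V) = ((26 + 152)/(-52 + 152) - 4110) - 162 = (178/100 - 4110) - 162 = ((1/100)*178 - 4110) - 162 = (89/50 - 4110) - 162 = -205411/50 - 162 = -213511/50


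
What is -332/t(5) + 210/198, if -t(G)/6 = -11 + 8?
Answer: -1721/99 ≈ -17.384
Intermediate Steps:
t(G) = 18 (t(G) = -6*(-11 + 8) = -6*(-3) = 18)
-332/t(5) + 210/198 = -332/18 + 210/198 = -332*1/18 + 210*(1/198) = -166/9 + 35/33 = -1721/99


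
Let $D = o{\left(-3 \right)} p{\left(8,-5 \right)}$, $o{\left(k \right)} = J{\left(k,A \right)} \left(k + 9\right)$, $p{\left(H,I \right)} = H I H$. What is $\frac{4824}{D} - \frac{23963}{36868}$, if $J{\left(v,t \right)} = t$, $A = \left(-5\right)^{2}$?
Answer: $- \frac{13834117}{18434000} \approx -0.75047$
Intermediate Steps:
$A = 25$
$p{\left(H,I \right)} = I H^{2}$
$o{\left(k \right)} = 225 + 25 k$ ($o{\left(k \right)} = 25 \left(k + 9\right) = 25 \left(9 + k\right) = 225 + 25 k$)
$D = -48000$ ($D = \left(225 + 25 \left(-3\right)\right) \left(- 5 \cdot 8^{2}\right) = \left(225 - 75\right) \left(\left(-5\right) 64\right) = 150 \left(-320\right) = -48000$)
$\frac{4824}{D} - \frac{23963}{36868} = \frac{4824}{-48000} - \frac{23963}{36868} = 4824 \left(- \frac{1}{48000}\right) - \frac{23963}{36868} = - \frac{201}{2000} - \frac{23963}{36868} = - \frac{13834117}{18434000}$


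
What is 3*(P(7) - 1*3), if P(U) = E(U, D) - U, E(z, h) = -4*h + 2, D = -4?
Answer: 24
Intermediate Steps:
E(z, h) = 2 - 4*h
P(U) = 18 - U (P(U) = (2 - 4*(-4)) - U = (2 + 16) - U = 18 - U)
3*(P(7) - 1*3) = 3*((18 - 1*7) - 1*3) = 3*((18 - 7) - 3) = 3*(11 - 3) = 3*8 = 24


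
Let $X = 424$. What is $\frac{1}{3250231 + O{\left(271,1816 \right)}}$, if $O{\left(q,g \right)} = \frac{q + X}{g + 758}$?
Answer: $\frac{2574}{8366095289} \approx 3.0767 \cdot 10^{-7}$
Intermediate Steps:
$O{\left(q,g \right)} = \frac{424 + q}{758 + g}$ ($O{\left(q,g \right)} = \frac{q + 424}{g + 758} = \frac{424 + q}{758 + g}$)
$\frac{1}{3250231 + O{\left(271,1816 \right)}} = \frac{1}{3250231 + \frac{424 + 271}{758 + 1816}} = \frac{1}{3250231 + \frac{1}{2574} \cdot 695} = \frac{1}{3250231 + \frac{695}{2574}} = \frac{1}{\frac{8366095289}{2574}} = \frac{2574}{8366095289}$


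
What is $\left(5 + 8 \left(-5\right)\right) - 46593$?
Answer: $-46628$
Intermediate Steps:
$\left(5 + 8 \left(-5\right)\right) - 46593 = \left(5 - 40\right) - 46593 = -35 - 46593 = -46628$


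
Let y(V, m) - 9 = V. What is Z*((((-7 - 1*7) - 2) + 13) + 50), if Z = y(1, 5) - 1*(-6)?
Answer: 752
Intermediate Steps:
y(V, m) = 9 + V
Z = 16 (Z = (9 + 1) - 1*(-6) = 10 + 6 = 16)
Z*((((-7 - 1*7) - 2) + 13) + 50) = 16*((((-7 - 1*7) - 2) + 13) + 50) = 16*((((-7 - 7) - 2) + 13) + 50) = 16*(((-14 - 2) + 13) + 50) = 16*((-16 + 13) + 50) = 16*(-3 + 50) = 16*47 = 752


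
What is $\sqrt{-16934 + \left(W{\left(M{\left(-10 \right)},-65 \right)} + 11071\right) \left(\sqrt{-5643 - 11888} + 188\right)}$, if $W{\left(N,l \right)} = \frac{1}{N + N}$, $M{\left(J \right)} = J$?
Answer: $\frac{\sqrt{206440460 + 1107095 i \sqrt{17531}}}{10} \approx 1516.0 + 483.47 i$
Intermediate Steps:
$W{\left(N,l \right)} = \frac{1}{2 N}$
$\sqrt{-16934 + \left(W{\left(M{\left(-10 \right)},-65 \right)} + 11071\right) \left(\sqrt{-5643 - 11888} + 188\right)} = \sqrt{-16934 + \left(\frac{1}{2 \left(-10\right)} + 11071\right) \left(\sqrt{-5643 - 11888} + 188\right)} = \sqrt{-16934 + \left(\frac{1}{2} \left(- \frac{1}{10}\right) + 11071\right) \left(\sqrt{-17531} + 188\right)} = \sqrt{-16934 + \left(- \frac{1}{20} + 11071\right) \left(i \sqrt{17531} + 188\right)} = \sqrt{-16934 + \frac{221419 \left(188 + i \sqrt{17531}\right)}{20}} = \sqrt{-16934 + \left(\frac{10406693}{5} + \frac{221419 i \sqrt{17531}}{20}\right)} = \sqrt{\frac{10322023}{5} + \frac{221419 i \sqrt{17531}}{20}}$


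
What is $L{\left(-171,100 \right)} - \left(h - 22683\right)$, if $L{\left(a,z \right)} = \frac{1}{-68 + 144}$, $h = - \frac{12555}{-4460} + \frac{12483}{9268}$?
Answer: $\frac{890564832895}{39268516} \approx 22679.0$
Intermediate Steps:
$h = \frac{2150424}{516691}$ ($h = \left(-12555\right) \left(- \frac{1}{4460}\right) + 12483 \cdot \frac{1}{9268} = \frac{2511}{892} + \frac{12483}{9268} = \frac{2150424}{516691} \approx 4.1619$)
$L{\left(a,z \right)} = \frac{1}{76}$
$L{\left(-171,100 \right)} - \left(h - 22683\right) = \frac{1}{76} - \left(\frac{2150424}{516691} - 22683\right) = \frac{1}{76} - - \frac{11717951529}{516691} = \frac{1}{76} + \frac{11717951529}{516691} = \frac{890564832895}{39268516}$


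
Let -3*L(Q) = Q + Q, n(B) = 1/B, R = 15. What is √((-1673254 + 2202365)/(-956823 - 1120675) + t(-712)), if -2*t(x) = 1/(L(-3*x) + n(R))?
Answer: I*√125195887720227796537/22186639891 ≈ 0.50432*I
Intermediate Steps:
L(Q) = -2*Q/3 (L(Q) = -(Q + Q)/3 = -2*Q/3)
t(x) = -1/(2*(1/15 + 2*x)) (t(x) = -1/(2*(-(-2)*x + 1/15)) = -1/(2*(2*x + 1/15)) = -1/(2*(1/15 + 2*x)))
√((-1673254 + 2202365)/(-956823 - 1120675) + t(-712)) = √((-1673254 + 2202365)/(-956823 - 1120675) - 15/(2 + 60*(-712))) = √(529111/(-2077498) - 15/(2 - 42720)) = √(529111*(-1/2077498) - 15/(-42718)) = √(-529111/2077498 - 15*(-1/42718)) = √(-529111/2077498 + 15/42718) = √(-5642850307/22186639891) = I*√125195887720227796537/22186639891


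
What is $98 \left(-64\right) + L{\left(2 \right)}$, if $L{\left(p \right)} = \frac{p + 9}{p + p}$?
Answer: $- \frac{25077}{4} \approx -6269.3$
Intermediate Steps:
$L{\left(p \right)} = \frac{9 + p}{2 p}$
$98 \left(-64\right) + L{\left(2 \right)} = 98 \left(-64\right) + \frac{9 + 2}{2 \cdot 2} = -6272 + \frac{1}{2} \cdot \frac{1}{2} \cdot 11 = -6272 + \frac{11}{4} = - \frac{25077}{4}$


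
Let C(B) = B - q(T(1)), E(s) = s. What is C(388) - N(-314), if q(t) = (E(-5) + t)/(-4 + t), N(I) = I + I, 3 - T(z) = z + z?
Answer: 3044/3 ≈ 1014.7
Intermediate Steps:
T(z) = 3 - 2*z (T(z) = 3 - (z + z) = 3 - 2*z)
N(I) = 2*I
q(t) = (-5 + t)/(-4 + t)
C(B) = -4/3 + B (C(B) = B - (-5 + (3 - 2*1))/(-4 + (3 - 2*1)) = B - (-5 + (3 - 2))/(-4 + (3 - 2)) = B - (-5 + 1)/(-4 + 1) = B - (-4)/(-3) = B - (-1)*(-4)/3 = B - 1*4/3 = B - 4/3 = -4/3 + B)
C(388) - N(-314) = (-4/3 + 388) - 2*(-314) = 1160/3 - 1*(-628) = 1160/3 + 628 = 3044/3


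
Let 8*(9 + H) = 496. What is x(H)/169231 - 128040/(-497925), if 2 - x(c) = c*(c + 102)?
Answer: 1171925281/5617623045 ≈ 0.20862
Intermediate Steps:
H = 53 (H = -9 + (⅛)*496 = -9 + 62 = 53)
x(c) = 2 - c*(102 + c) (x(c) = 2 - c*(c + 102) = 2 - c*(102 + c))
x(H)/169231 - 128040/(-497925) = (2 - 1*53² - 102*53)/169231 - 128040/(-497925) = (2 - 1*2809 - 5406)*(1/169231) - 128040*(-1/497925) = (2 - 2809 - 5406)*(1/169231) + 8536/33195 = -8213*1/169231 + 8536/33195 = -8213/169231 + 8536/33195 = 1171925281/5617623045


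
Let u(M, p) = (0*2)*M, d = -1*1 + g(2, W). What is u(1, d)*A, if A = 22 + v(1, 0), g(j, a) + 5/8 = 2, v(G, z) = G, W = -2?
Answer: 0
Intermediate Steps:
g(j, a) = 11/8 (g(j, a) = -5/8 + 2 = 11/8)
d = 3/8 (d = -1*1 + 11/8 = -1 + 11/8 = 3/8 ≈ 0.37500)
u(M, p) = 0 (u(M, p) = 0*M = 0)
A = 23 (A = 22 + 1 = 23)
u(1, d)*A = 0*23 = 0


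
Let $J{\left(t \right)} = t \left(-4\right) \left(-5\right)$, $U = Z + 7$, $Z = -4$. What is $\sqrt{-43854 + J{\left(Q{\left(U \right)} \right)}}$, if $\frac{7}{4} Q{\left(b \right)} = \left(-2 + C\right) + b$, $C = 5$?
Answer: $\frac{i \sqrt{2145486}}{7} \approx 209.25 i$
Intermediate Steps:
$U = 3$ ($U = -4 + 7 = 3$)
$Q{\left(b \right)} = \frac{12}{7} + \frac{4 b}{7}$ ($Q{\left(b \right)} = \frac{4 \left(\left(-2 + 5\right) + b\right)}{7} = \frac{4 \left(3 + b\right)}{7} = \frac{12}{7} + \frac{4 b}{7}$)
$J{\left(t \right)} = 20 t$ ($J{\left(t \right)} = - 4 t \left(-5\right) = 20 t$)
$\sqrt{-43854 + J{\left(Q{\left(U \right)} \right)}} = \sqrt{-43854 + 20 \left(\frac{12}{7} + \frac{4}{7} \cdot 3\right)} = \sqrt{-43854 + 20 \left(\frac{12}{7} + \frac{12}{7}\right)} = \sqrt{-43854 + 20 \cdot \frac{24}{7}} = \sqrt{-43854 + \frac{480}{7}} = \sqrt{- \frac{306498}{7}} = \frac{i \sqrt{2145486}}{7}$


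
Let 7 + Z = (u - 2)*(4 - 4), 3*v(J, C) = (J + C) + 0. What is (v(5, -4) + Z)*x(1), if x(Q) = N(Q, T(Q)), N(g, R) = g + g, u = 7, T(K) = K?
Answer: -40/3 ≈ -13.333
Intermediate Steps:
v(J, C) = C/3 + J/3 (v(J, C) = ((J + C) + 0)/3 = ((C + J) + 0)/3 = (C + J)/3 = C/3 + J/3)
N(g, R) = 2*g
x(Q) = 2*Q
Z = -7 (Z = -7 + (7 - 2)*(4 - 4) = -7 + 5*0 = -7 + 0 = -7)
(v(5, -4) + Z)*x(1) = (((⅓)*(-4) + (⅓)*5) - 7)*(2*1) = ((-4/3 + 5/3) - 7)*2 = (⅓ - 7)*2 = -20/3*2 = -40/3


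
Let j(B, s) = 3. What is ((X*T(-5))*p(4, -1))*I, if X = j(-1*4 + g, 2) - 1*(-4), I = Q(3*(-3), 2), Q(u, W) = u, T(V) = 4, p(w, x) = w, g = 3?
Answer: -1008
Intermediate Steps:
I = -9 (I = 3*(-3) = -9)
X = 7 (X = 3 - 1*(-4) = 3 + 4 = 7)
((X*T(-5))*p(4, -1))*I = ((7*4)*4)*(-9) = (28*4)*(-9) = 112*(-9) = -1008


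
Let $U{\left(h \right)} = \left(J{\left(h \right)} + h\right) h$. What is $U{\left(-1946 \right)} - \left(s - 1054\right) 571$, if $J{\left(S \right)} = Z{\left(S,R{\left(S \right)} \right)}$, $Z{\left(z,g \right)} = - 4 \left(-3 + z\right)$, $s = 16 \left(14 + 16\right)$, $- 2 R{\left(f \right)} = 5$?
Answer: $-11056346$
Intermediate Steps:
$R{\left(f \right)} = - \frac{5}{2}$ ($R{\left(f \right)} = \left(- \frac{1}{2}\right) 5 = - \frac{5}{2}$)
$s = 480$ ($s = 16 \cdot 30 = 480$)
$Z{\left(z,g \right)} = 12 - 4 z$
$J{\left(S \right)} = 12 - 4 S$
$U{\left(h \right)} = h \left(12 - 3 h\right)$ ($U{\left(h \right)} = \left(\left(12 - 4 h\right) + h\right) h = \left(12 - 3 h\right) h = h \left(12 - 3 h\right)$)
$U{\left(-1946 \right)} - \left(s - 1054\right) 571 = 3 \left(-1946\right) \left(4 - -1946\right) - \left(480 - 1054\right) 571 = 3 \left(-1946\right) \left(4 + 1946\right) - \left(-574\right) 571 = 3 \left(-1946\right) 1950 - -327754 = -11384100 + 327754 = -11056346$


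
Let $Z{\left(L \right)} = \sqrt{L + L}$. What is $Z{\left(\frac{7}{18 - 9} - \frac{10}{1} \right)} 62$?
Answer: $\frac{62 i \sqrt{166}}{3} \approx 266.27 i$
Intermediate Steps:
$Z{\left(L \right)} = \sqrt{2} \sqrt{L}$ ($Z{\left(L \right)} = \sqrt{2 L} = \sqrt{2} \sqrt{L}$)
$Z{\left(\frac{7}{18 - 9} - \frac{10}{1} \right)} 62 = \sqrt{2} \sqrt{\frac{7}{18 - 9} - \frac{10}{1}} \cdot 62 = \sqrt{2} \sqrt{\frac{7}{18 - 9} - 10} \cdot 62 = \sqrt{2} \sqrt{\frac{7}{9} - 10} \cdot 62 = \sqrt{2} \sqrt{- \frac{83}{9}} \cdot 62 = \sqrt{2} \frac{i \sqrt{83}}{3} \cdot 62 = \frac{i \sqrt{166}}{3} \cdot 62 = \frac{62 i \sqrt{166}}{3}$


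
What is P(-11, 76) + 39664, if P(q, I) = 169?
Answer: 39833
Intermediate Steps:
P(-11, 76) + 39664 = 169 + 39664 = 39833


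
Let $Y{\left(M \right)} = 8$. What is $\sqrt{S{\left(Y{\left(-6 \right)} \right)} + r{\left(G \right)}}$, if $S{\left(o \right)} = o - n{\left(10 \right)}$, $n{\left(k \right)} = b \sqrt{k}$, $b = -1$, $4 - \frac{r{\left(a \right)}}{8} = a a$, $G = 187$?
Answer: $\sqrt{-279712 + \sqrt{10}} \approx 528.88 i$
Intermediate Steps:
$r{\left(a \right)} = 32 - 8 a^{2}$ ($r{\left(a \right)} = 32 - 8 a a = 32 - 8 a^{2}$)
$n{\left(k \right)} = - \sqrt{k}$
$S{\left(o \right)} = o + \sqrt{10}$ ($S{\left(o \right)} = o - - \sqrt{10} = o + \sqrt{10}$)
$\sqrt{S{\left(Y{\left(-6 \right)} \right)} + r{\left(G \right)}} = \sqrt{\left(8 + \sqrt{10}\right) + \left(32 - 8 \cdot 187^{2}\right)} = \sqrt{\left(8 + \sqrt{10}\right) + \left(32 - 279752\right)} = \sqrt{\left(8 + \sqrt{10}\right) - 279720} = \sqrt{-279712 + \sqrt{10}}$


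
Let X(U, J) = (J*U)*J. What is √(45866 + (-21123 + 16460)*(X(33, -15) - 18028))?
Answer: √49487655 ≈ 7034.8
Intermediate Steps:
X(U, J) = U*J²
√(45866 + (-21123 + 16460)*(X(33, -15) - 18028)) = √(45866 + (-21123 + 16460)*(33*(-15)² - 18028)) = √(45866 - 4663*(33*225 - 18028)) = √(45866 - 4663*(7425 - 18028)) = √(45866 - 4663*(-10603)) = √(45866 + 49441789) = √49487655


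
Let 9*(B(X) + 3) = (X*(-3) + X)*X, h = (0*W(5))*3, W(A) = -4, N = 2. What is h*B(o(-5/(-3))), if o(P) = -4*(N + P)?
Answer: 0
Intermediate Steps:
o(P) = -8 - 4*P (o(P) = -4*(2 + P) = -8 - 4*P)
h = 0 (h = (0*(-4))*3 = 0*3 = 0)
B(X) = -3 - 2*X²/9 (B(X) = -3 + ((X*(-3) + X)*X)/9 = -3 + ((-3*X + X)*X)/9 = -3 + ((-2*X)*X)/9 = -3 + (-2*X²)/9 = -3 - 2*X²/9)
h*B(o(-5/(-3))) = 0*(-3 - 2*(-8 - (-20)/(-3))²/9) = 0*(-3 - 2*(-8 - (-20)*(-1)/3)²/9) = 0*(-3 - 2*(-8 - 4*5/3)²/9) = 0*(-3 - 2*(-8 - 20/3)²/9) = 0*(-3 - 2*(-44/3)²/9) = 0*(-3 - 2/9*1936/9) = 0*(-3 - 3872/81) = 0*(-4115/81) = 0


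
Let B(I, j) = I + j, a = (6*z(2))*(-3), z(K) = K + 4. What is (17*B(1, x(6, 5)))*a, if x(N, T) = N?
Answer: -12852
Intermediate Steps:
z(K) = 4 + K
a = -108 (a = (6*(4 + 2))*(-3) = (6*6)*(-3) = 36*(-3) = -108)
(17*B(1, x(6, 5)))*a = (17*(1 + 6))*(-108) = (17*7)*(-108) = 119*(-108) = -12852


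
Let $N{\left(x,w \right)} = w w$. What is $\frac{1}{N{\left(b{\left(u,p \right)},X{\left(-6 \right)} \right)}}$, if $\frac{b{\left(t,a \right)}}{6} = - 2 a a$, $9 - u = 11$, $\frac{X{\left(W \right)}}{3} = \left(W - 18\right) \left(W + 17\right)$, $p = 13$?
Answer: $\frac{1}{627264} \approx 1.5942 \cdot 10^{-6}$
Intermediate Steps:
$X{\left(W \right)} = 3 \left(-18 + W\right) \left(17 + W\right)$ ($X{\left(W \right)} = 3 \left(W - 18\right) \left(W + 17\right) = 3 \left(-18 + W\right) \left(17 + W\right)$)
$u = -2$ ($u = 9 - 11 = -2$)
$b{\left(t,a \right)} = - 12 a^{2}$ ($b{\left(t,a \right)} = 6 - 2 a a = 6 \left(- 2 a^{2}\right) = - 12 a^{2}$)
$N{\left(x,w \right)} = w^{2}$
$\frac{1}{N{\left(b{\left(u,p \right)},X{\left(-6 \right)} \right)}} = \frac{1}{\left(-918 - -18 + 3 \left(-6\right)^{2}\right)^{2}} = \frac{1}{\left(-918 + 18 + 3 \cdot 36\right)^{2}} = \frac{1}{\left(-918 + 18 + 108\right)^{2}} = \frac{1}{\left(-792\right)^{2}} = \frac{1}{627264}$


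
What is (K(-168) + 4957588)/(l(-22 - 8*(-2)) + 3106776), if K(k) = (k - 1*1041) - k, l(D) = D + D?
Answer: 4956547/3106764 ≈ 1.5954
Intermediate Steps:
l(D) = 2*D
K(k) = -1041 (K(k) = (k - 1041) - k = (-1041 + k) - k = -1041)
(K(-168) + 4957588)/(l(-22 - 8*(-2)) + 3106776) = (-1041 + 4957588)/(2*(-22 - 8*(-2)) + 3106776) = 4956547/(2*(-22 + 16) + 3106776) = 4956547/(2*(-6) + 3106776) = 4956547/(-12 + 3106776) = 4956547/3106764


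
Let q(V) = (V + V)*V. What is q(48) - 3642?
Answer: 966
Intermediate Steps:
q(V) = 2*V**2 (q(V) = (2*V)*V = 2*V**2)
q(48) - 3642 = 2*48**2 - 3642 = 2*2304 - 3642 = 4608 - 3642 = 966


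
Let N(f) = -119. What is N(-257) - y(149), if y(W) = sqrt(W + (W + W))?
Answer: -119 - sqrt(447) ≈ -140.14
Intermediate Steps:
y(W) = sqrt(3)*sqrt(W) (y(W) = sqrt(W + 2*W) = sqrt(3*W) = sqrt(3)*sqrt(W))
N(-257) - y(149) = -119 - sqrt(3)*sqrt(149) = -119 - sqrt(447)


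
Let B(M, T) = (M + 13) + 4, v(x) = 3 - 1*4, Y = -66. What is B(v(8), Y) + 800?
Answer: 816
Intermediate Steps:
v(x) = -1 (v(x) = 3 - 4 = -1)
B(M, T) = 17 + M (B(M, T) = (13 + M) + 4 = 17 + M)
B(v(8), Y) + 800 = (17 - 1) + 800 = 16 + 800 = 816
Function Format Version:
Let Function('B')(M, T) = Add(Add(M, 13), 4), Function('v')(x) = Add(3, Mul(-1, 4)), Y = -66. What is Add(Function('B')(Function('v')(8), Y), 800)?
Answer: 816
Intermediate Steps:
Function('v')(x) = -1 (Function('v')(x) = Add(3, -4) = -1)
Function('B')(M, T) = Add(17, M) (Function('B')(M, T) = Add(Add(13, M), 4) = Add(17, M))
Add(Function('B')(Function('v')(8), Y), 800) = Add(Add(17, -1), 800) = Add(16, 800) = 816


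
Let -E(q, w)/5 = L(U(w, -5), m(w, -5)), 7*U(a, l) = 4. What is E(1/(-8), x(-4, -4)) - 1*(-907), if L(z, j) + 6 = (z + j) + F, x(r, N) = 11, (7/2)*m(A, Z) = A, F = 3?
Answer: 6324/7 ≈ 903.43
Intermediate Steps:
m(A, Z) = 2*A/7
U(a, l) = 4/7 (U(a, l) = (⅐)*4 = 4/7)
L(z, j) = -3 + j + z (L(z, j) = -6 + ((z + j) + 3) = -6 + ((j + z) + 3) = -6 + (3 + j + z) = -3 + j + z)
E(q, w) = 85/7 - 10*w/7 (E(q, w) = -5*(-3 + 2*w/7 + 4/7) = -5*(-17/7 + 2*w/7) = 85/7 - 10*w/7)
E(1/(-8), x(-4, -4)) - 1*(-907) = (85/7 - 10/7*11) - 1*(-907) = (85/7 - 110/7) + 907 = -25/7 + 907 = 6324/7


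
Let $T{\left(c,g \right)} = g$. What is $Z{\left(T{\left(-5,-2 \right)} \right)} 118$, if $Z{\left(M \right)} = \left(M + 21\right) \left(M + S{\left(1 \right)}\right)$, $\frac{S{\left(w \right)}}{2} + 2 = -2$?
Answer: $-22420$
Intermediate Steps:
$S{\left(w \right)} = -8$ ($S{\left(w \right)} = -4 + 2 \left(-2\right) = -4 - 4 = -8$)
$Z{\left(M \right)} = \left(-8 + M\right) \left(21 + M\right)$ ($Z{\left(M \right)} = \left(M + 21\right) \left(M - 8\right) = \left(21 + M\right) \left(-8 + M\right) = \left(-8 + M\right) \left(21 + M\right)$)
$Z{\left(T{\left(-5,-2 \right)} \right)} 118 = \left(-168 + \left(-2\right)^{2} + 13 \left(-2\right)\right) 118 = \left(-168 + 4 - 26\right) 118 = \left(-190\right) 118 = -22420$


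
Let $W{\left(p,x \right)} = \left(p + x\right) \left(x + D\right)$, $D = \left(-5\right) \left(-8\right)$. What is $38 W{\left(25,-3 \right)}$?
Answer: $30932$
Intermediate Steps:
$D = 40$
$W{\left(p,x \right)} = \left(40 + x\right) \left(p + x\right)$ ($W{\left(p,x \right)} = \left(p + x\right) \left(x + 40\right) = \left(p + x\right) \left(40 + x\right) = \left(40 + x\right) \left(p + x\right)$)
$38 W{\left(25,-3 \right)} = 38 \left(\left(-3\right)^{2} + 40 \cdot 25 + 40 \left(-3\right) + 25 \left(-3\right)\right) = 38 \left(9 + 1000 - 120 - 75\right) = 38 \cdot 814 = 30932$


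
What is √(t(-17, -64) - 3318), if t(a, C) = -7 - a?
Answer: 2*I*√827 ≈ 57.515*I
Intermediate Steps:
√(t(-17, -64) - 3318) = √((-7 - 1*(-17)) - 3318) = √((-7 + 17) - 3318) = √(10 - 3318) = √(-3308) = 2*I*√827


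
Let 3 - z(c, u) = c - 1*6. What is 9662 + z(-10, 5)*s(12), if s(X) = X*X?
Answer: 12398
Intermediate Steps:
z(c, u) = 9 - c (z(c, u) = 3 - (c - 1*6) = 3 - (c - 6) = 3 - (-6 + c) = 3 + (6 - c) = 9 - c)
s(X) = X**2
9662 + z(-10, 5)*s(12) = 9662 + (9 - 1*(-10))*12**2 = 9662 + (9 + 10)*144 = 9662 + 19*144 = 9662 + 2736 = 12398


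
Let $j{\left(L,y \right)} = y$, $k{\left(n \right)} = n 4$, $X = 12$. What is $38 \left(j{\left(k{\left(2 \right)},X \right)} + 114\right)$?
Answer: $4788$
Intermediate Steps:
$k{\left(n \right)} = 4 n$
$38 \left(j{\left(k{\left(2 \right)},X \right)} + 114\right) = 38 \left(12 + 114\right) = 38 \cdot 126 = 4788$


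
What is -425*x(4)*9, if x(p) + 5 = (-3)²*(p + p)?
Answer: -256275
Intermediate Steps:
x(p) = -5 + 18*p (x(p) = -5 + (-3)²*(p + p) = -5 + 9*(2*p) = -5 + 18*p)
-425*x(4)*9 = -425*(-5 + 18*4)*9 = -425*(-5 + 72)*9 = -28475*9 = -425*603 = -256275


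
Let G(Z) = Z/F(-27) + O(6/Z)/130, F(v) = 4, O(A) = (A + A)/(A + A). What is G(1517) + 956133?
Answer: 248693187/260 ≈ 9.5651e+5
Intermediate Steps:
O(A) = 1 (O(A) = (2*A)/((2*A)) = (2*A)*(1/(2*A)) = 1)
G(Z) = 1/130 + Z/4 (G(Z) = Z/4 + 1/130 = 1/130 + Z/4)
G(1517) + 956133 = (1/130 + (¼)*1517) + 956133 = (1/130 + 1517/4) + 956133 = 98607/260 + 956133 = 248693187/260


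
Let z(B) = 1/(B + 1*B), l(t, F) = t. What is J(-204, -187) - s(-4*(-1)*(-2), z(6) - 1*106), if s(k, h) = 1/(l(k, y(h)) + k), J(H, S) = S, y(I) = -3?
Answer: -2991/16 ≈ -186.94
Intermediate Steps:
z(B) = 1/(2*B) (z(B) = 1/(B + B) = 1/(2*B))
s(k, h) = 1/(2*k) (s(k, h) = 1/(k + k) = 1/(2*k))
J(-204, -187) - s(-4*(-1)*(-2), z(6) - 1*106) = -187 - 1/(2*(-4*(-1)*(-2))) = -187 - 1/(2*(4*(-2))) = -187 - 1/(2*(-8)) = -187 - (-1)/(2*8) = -187 - 1*(-1/16) = -187 + 1/16 = -2991/16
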